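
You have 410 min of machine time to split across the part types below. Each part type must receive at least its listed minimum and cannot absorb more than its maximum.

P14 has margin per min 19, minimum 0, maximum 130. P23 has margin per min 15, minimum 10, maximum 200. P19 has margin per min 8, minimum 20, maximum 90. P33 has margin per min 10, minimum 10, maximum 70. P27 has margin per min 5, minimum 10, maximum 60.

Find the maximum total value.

6180

Meeting every minimum uses 0+10+20+10+10 = 50 min, leaving 360.
Highest margin per min first: P14 19 > P23 15 > P33 10 > P19 8 > P27 5.
P14 takes 130 more to reach its cap of 130 → 230 left.
P23: +190 to 200 (cap) → 40 left.
Only 40 left; P33 takes them to reach 50.
Total = 19×130 + 15×200 + 8×20 + 10×50 + 5×10 = 6180.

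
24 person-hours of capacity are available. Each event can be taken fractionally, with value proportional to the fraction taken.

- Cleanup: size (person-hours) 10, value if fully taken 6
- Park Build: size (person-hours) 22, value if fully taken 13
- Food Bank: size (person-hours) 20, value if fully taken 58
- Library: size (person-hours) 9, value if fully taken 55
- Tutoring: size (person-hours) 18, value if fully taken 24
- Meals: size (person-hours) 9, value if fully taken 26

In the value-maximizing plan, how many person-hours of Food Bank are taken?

15

Sort by value density: Library 55/9≈6.11, Food Bank 58/20≈2.9, Meals 26/9≈2.89, Tutoring 24/18≈1.33, Cleanup 6/10≈0.6, Park Build 13/22≈0.591.
Take all of Library (9 person-hours, value 55) ; 15 person-hours left.
Fill the last 15 person-hours with part of Food Bank: 15/20 of it earns 43.5.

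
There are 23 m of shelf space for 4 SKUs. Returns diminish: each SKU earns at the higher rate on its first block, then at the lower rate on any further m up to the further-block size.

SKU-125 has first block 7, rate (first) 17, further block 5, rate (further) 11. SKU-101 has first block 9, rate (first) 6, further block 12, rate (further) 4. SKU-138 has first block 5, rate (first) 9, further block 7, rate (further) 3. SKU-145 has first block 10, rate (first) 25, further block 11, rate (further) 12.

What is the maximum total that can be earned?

441

Treat each block as its own option and order by rate: SKU-145/tier1 25 > SKU-125/tier1 17 > SKU-145/tier2 12 > SKU-125/tier2 11 > SKU-138/tier1 9 > SKU-101/tier1 6 > SKU-101/tier2 4 > SKU-138/tier2 3.
SKU-145/tier1 (25): +10 → 13 left.
SKU-125/tier1 (17): +7 → 6 left.
SKU-145/tier2: +6 of 11 at 12; pool empty.
Total = 25×10 + 17×7 + 12×6 = 441.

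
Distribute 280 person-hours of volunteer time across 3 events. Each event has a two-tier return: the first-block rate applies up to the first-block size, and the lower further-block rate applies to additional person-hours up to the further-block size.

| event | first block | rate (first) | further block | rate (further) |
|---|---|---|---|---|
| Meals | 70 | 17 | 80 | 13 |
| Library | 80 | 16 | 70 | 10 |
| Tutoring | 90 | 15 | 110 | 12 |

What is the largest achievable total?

Treat each block as its own option and order by rate: Meals/T1 17 > Library/T1 16 > Tutoring/T1 15 > Meals/T2 13 > Tutoring/T2 12 > Library/T2 10.
Meals T1 at 17: fill all 70 — 210 left.
Library/T1 (16): +80 — 130 left.
Tutoring T1 at 15: fill all 90 — 40 left.
Meals T2 at 13: only 40 left, fill 40.
Total = 17×70 + 16×80 + 15×90 + 13×40 = 4340.

4340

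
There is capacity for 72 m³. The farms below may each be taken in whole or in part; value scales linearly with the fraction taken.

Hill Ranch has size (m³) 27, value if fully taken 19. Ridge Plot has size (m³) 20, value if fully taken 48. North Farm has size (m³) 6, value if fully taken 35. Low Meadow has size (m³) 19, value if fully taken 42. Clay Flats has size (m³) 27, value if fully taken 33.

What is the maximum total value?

Best value per unit of size first: North Farm 35/6≈5.83, Ridge Plot 48/20≈2.4, Low Meadow 42/19≈2.21, Clay Flats 33/27≈1.22, Hill Ranch 19/27≈0.704.
Take all of North Farm (6 m³, value 35) → 66 m³ left.
All 20 m³ of Ridge Plot fit (value 48) → 46 remain.
Low Meadow: take in full, 19 m³ for value 42 → 27 left.
All 27 m³ of Clay Flats fit (value 33) → 0 remain.
Total value = 158.

158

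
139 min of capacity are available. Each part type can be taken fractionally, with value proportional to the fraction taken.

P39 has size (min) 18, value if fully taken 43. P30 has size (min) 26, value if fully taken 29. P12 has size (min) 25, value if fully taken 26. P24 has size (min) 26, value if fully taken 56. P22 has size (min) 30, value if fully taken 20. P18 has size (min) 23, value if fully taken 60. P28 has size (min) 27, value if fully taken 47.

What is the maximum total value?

254.76

Best value per unit of size first: P18 60/23≈2.61, P39 43/18≈2.39, P24 56/26≈2.15, P28 47/27≈1.74, P30 29/26≈1.12, P12 26/25≈1.04, P22 20/30≈0.667.
All 23 min of P18 fit (value 60) → 116 remain.
All 18 min of P39 fit (value 43) → 98 remain.
All 26 min of P24 fit (value 56) → 72 remain.
All 27 min of P28 fit (value 47) → 45 remain.
P30: take in full, 26 min for value 29 → 19 left.
Only 19 min remain; take 19/25 of P12 for value 26×19/25 = 19.76.
Total value = 254.76.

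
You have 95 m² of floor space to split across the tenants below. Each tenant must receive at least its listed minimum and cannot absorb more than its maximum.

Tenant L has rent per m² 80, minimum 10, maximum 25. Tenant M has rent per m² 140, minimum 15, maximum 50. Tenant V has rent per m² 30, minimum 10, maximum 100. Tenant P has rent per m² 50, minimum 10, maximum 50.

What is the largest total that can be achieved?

9800

Meeting every minimum uses 10+15+10+10 = 45 m², leaving 50.
Rank by rent per m²: Tenant M 140 > Tenant L 80 > Tenant P 50 > Tenant V 30.
Tenant M: +35 to 50 (cap) — 15 left.
Give Tenant L 15 more to hit its cap of 25 — 0 left.
Total = 80×25 + 140×50 + 30×10 + 50×10 = 9800.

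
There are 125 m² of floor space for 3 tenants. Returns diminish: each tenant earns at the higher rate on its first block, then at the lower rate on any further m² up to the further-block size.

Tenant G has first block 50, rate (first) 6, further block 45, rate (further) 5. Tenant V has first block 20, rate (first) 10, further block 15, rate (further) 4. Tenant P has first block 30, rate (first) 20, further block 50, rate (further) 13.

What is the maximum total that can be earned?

1600

Order all 6 blocks by rate: Tenant P/tier1 20 > Tenant P/tier2 13 > Tenant V/tier1 10 > Tenant G/tier1 6 > Tenant G/tier2 5 > Tenant V/tier2 4.
Fill Tenant P tier1 block (30 at 20) ; 95 left.
Tenant P/tier2 (13): +50 ; 45 left.
Tenant V/tier1 (10): +20 ; 25 left.
Tenant G/tier1: +25 of 50 at 6; pool empty.
Total = 20×30 + 13×50 + 10×20 + 6×25 = 1600.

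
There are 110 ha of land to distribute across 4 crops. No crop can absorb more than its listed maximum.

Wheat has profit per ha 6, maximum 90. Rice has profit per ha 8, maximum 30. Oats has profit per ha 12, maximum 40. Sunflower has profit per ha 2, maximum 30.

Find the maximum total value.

Highest profit per ha first: Oats 12 > Rice 8 > Wheat 6 > Sunflower 2.
Give Oats 40 to hit its cap of 40 ; 70 left.
Give Rice 30 to hit its cap of 30 ; 40 left.
Only 40 left; Wheat takes them to reach 40.
Total = 6×40 + 8×30 + 12×40 = 960.

960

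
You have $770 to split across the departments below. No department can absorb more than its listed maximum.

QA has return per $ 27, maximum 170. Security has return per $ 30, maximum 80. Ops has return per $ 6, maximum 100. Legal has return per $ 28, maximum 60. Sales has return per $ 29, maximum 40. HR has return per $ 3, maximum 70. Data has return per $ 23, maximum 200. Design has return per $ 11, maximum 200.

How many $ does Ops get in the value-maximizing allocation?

20

Highest return per $ first: Security 30 > Sales 29 > Legal 28 > QA 27 > Data 23 > Design 11 > Ops 6 > HR 3.
Security: +80 to 80 (cap) ; 690 left.
Give Sales 40 to hit its cap of 40 ; 650 left.
Give Legal 60 to hit its cap of 60 ; 590 left.
QA: +170 to 170 (cap) ; 420 left.
Data: +200 to 200 (cap) ; 220 left.
Design: +200 to 200 (cap) ; 20 left.
Ops has room for 100 but only 20 remain, so it gets 20.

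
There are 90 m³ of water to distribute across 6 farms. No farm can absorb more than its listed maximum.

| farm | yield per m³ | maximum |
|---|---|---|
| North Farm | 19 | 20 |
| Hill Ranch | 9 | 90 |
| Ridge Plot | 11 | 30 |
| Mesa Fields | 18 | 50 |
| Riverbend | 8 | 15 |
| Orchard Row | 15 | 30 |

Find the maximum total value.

1580

Highest yield per m³ first: North Farm 19 > Mesa Fields 18 > Orchard Row 15 > Ridge Plot 11 > Hill Ranch 9 > Riverbend 8.
North Farm: +20 to 20 (cap) ; 70 left.
Mesa Fields: +50 to 50 (cap) ; 20 left.
Orchard Row: +20 (room for 30) → 20. Pool exhausted.
Total = 19×20 + 18×50 + 15×20 = 1580.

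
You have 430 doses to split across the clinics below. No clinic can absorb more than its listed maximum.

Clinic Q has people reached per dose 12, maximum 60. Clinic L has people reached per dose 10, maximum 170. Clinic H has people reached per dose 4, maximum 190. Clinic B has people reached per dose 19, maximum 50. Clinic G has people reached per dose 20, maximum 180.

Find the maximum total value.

Order the clinics by people reached per dose: Clinic G 20 > Clinic B 19 > Clinic Q 12 > Clinic L 10 > Clinic H 4.
Clinic G: +180 to 180 (cap) ; 250 left.
Clinic B: +50 to 50 (cap) ; 200 left.
Clinic Q: +60 to 60 (cap) ; 140 left.
Clinic L: +140 (room for 170) → 140. Pool exhausted.
Total = 12×60 + 10×140 + 19×50 + 20×180 = 6670.

6670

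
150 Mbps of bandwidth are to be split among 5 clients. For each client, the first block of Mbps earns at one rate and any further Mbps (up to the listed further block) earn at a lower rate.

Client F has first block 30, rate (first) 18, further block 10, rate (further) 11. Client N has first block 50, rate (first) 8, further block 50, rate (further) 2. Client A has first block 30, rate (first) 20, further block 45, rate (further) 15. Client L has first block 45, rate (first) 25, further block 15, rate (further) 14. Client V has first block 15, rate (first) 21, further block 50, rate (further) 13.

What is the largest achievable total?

3030

Order all 10 blocks by rate: Client L/first 25 > Client V/first 21 > Client A/first 20 > Client F/first 18 > Client A/second 15 > Client L/second 14 > Client V/second 13 > Client F/second 11 > Client N/first 8 > Client N/second 2.
Client L first at 25: fill all 45 → 105 left.
Fill Client V first block (15 at 21) → 90 left.
Fill Client A first block (30 at 20) → 60 left.
Client F first at 18: fill all 30 → 30 left.
30 remain; put them into Client A second at 15.
Total = 25×45 + 21×15 + 20×30 + 18×30 + 15×30 = 3030.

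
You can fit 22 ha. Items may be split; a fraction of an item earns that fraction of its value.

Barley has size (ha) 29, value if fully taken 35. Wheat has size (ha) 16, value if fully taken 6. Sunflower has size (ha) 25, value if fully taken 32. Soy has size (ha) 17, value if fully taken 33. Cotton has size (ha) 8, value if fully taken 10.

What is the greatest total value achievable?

Rank by value-to-size ratio: Soy 33/17≈1.94, Sunflower 32/25≈1.28, Cotton 10/8≈1.25, Barley 35/29≈1.21, Wheat 6/16≈0.375.
All 17 ha of Soy fit (value 33) — 5 remain.
Fill the last 5 ha with part of Sunflower: 5/25 of it earns 6.4.
Total value = 39.4.

39.4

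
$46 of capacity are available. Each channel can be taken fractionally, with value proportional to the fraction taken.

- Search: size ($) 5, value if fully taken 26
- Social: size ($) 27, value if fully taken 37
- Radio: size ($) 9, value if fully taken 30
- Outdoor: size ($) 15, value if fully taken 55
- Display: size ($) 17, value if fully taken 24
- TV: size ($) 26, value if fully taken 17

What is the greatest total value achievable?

Rank by value-to-size ratio: Search 26/5≈5.2, Outdoor 55/15≈3.67, Radio 30/9≈3.33, Display 24/17≈1.41, Social 37/27≈1.37, TV 17/26≈0.654.
Take all of Search (5 $, value 26) — 41 $ left.
All 15 $ of Outdoor fit (value 55) — 26 remain.
All 9 $ of Radio fit (value 30) — 17 remain.
All 17 $ of Display fit (value 24) — 0 remain.
Total value = 135.

135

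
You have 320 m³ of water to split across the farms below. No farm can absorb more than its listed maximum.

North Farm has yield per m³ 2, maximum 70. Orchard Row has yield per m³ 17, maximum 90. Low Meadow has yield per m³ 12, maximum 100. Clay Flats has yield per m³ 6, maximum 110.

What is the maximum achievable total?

3430

Rank by yield per m³: Orchard Row 17 > Low Meadow 12 > Clay Flats 6 > North Farm 2.
Orchard Row: +90 to 90 (cap) — 230 left.
Give Low Meadow 100 to hit its cap of 100 — 130 left.
Give Clay Flats 110 to hit its cap of 110 — 20 left.
North Farm: +20 (room for 70) → 20. Pool exhausted.
Total = 2×20 + 17×90 + 12×100 + 6×110 = 3430.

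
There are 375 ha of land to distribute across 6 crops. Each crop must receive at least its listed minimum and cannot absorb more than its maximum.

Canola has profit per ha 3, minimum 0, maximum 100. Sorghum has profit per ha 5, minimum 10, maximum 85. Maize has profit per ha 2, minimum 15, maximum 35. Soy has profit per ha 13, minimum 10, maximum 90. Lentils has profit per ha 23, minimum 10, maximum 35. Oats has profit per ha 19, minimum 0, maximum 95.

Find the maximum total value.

4400

Meeting every minimum uses 0+10+15+10+10+0 = 45 ha, leaving 330.
Highest profit per ha first: Lentils 23 > Oats 19 > Soy 13 > Sorghum 5 > Canola 3 > Maize 2.
Lentils: +25 to 35 (cap) — 305 left.
Oats takes 95 more to reach its cap of 95 — 210 left.
Soy: +80 to 90 (cap) — 130 left.
Give Sorghum 75 more to hit its cap of 85 — 55 left.
Canola has room for 100 more but only 55 remain, so it gets 55.
Total = 3×55 + 5×85 + 2×15 + 13×90 + 23×35 + 19×95 = 4400.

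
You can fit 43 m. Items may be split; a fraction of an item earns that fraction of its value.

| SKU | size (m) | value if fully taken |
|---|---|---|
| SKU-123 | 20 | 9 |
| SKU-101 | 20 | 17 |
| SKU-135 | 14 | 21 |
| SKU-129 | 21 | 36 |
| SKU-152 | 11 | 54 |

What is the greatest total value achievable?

Best value per unit of size first: SKU-152 54/11≈4.91, SKU-129 36/21≈1.71, SKU-135 21/14≈1.5, SKU-101 17/20≈0.85, SKU-123 9/20≈0.45.
SKU-152: take in full, 11 m for value 54 — 32 left.
All 21 m of SKU-129 fit (value 36) — 11 remain.
Only 11 m remain; take 11/14 of SKU-135 for value 21×11/14 = 16.5.
Total value = 106.5.

106.5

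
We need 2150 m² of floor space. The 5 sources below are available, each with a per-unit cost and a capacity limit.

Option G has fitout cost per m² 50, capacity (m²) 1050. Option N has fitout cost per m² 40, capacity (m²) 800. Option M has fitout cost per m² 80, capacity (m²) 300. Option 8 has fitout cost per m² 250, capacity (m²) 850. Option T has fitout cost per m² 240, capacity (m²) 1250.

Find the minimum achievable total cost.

108500

Use sources in increasing cost order.
Option N at 40: take all 800 m² ; 1350 still needed.
Option G (50): use full 1050 ; 300 m² to go.
Option M (80): use full 300 ; 0 m² to go.
Option T, Option 8: unused.
Cost = 800×40 + 1050×50 + 300×80 = 108500.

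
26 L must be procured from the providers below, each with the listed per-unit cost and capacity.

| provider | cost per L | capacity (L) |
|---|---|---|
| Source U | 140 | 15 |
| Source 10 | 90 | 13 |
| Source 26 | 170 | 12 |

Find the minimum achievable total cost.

2990

Cheapest first:
Source 10 at 90: take all 13 L → 13 still needed.
Source U at 140: take 13 of its 15 → requirement met.
Source 26: unused.
Cost = 13×90 + 13×140 = 2990.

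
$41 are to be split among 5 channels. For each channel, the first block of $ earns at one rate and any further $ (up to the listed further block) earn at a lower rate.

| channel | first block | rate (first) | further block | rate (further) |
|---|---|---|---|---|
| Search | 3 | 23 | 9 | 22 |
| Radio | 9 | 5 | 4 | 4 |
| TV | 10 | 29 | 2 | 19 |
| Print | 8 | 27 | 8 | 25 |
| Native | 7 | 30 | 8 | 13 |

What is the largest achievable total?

1095

Rank every tier by rate: Native/tier1 30 > TV/tier1 29 > Print/tier1 27 > Print/tier2 25 > Search/tier1 23 > Search/tier2 22 > TV/tier2 19 > Native/tier2 13 > Radio/tier1 5 > Radio/tier2 4.
Native/tier1 (30): +7 — 34 left.
TV tier1 at 29: fill all 10 — 24 left.
Print/tier1 (27): +8 — 16 left.
Fill Print tier2 block (8 at 25) — 8 left.
Search tier1 at 23: fill all 3 — 5 left.
Search tier2 at 22: only 5 left, fill 5.
Total = 30×7 + 29×10 + 27×8 + 25×8 + 23×3 + 22×5 = 1095.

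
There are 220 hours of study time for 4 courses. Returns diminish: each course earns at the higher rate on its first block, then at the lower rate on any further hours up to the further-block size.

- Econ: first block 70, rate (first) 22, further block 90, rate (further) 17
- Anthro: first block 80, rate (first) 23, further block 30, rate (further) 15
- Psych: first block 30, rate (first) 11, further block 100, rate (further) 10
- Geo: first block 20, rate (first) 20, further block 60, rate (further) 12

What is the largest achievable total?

4630

Treat each block as its own option and order by rate: Anthro/tier1 23 > Econ/tier1 22 > Geo/tier1 20 > Econ/tier2 17 > Anthro/tier2 15 > Geo/tier2 12 > Psych/tier1 11 > Psych/tier2 10.
Anthro/tier1 (23): +80 → 140 left.
Econ tier1 at 22: fill all 70 → 70 left.
Fill Geo tier1 block (20 at 20) → 50 left.
Econ/tier2: +50 of 90 at 17; pool empty.
Total = 23×80 + 22×70 + 20×20 + 17×50 = 4630.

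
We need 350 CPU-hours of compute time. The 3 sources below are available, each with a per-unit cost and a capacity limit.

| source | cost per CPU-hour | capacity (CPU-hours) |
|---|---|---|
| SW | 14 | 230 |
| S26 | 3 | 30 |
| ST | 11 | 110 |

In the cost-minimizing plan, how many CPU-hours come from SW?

Cheapest first:
S26 (3): use full 30 ; 320 CPU-hours to go.
ST (11): use full 110 ; 210 CPU-hours to go.
SW at 14: take 210 of its 230 ; requirement met.

210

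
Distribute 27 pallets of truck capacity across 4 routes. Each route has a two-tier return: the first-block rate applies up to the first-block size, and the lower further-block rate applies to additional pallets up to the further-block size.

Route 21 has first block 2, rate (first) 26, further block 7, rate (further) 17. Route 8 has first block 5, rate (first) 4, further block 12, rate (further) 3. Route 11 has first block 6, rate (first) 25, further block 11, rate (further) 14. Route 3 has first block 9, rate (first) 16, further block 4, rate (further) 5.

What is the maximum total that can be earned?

507

Order all 8 blocks by rate: Route 21/first 26 > Route 11/first 25 > Route 21/second 17 > Route 3/first 16 > Route 11/second 14 > Route 3/second 5 > Route 8/first 4 > Route 8/second 3.
Route 21/first (26): +2 — 25 left.
Route 11 first at 25: fill all 6 — 19 left.
Route 21/second (17): +7 — 12 left.
Route 3 first at 16: fill all 9 — 3 left.
Route 11 second at 14: only 3 left, fill 3.
Total = 26×2 + 25×6 + 17×7 + 16×9 + 14×3 = 507.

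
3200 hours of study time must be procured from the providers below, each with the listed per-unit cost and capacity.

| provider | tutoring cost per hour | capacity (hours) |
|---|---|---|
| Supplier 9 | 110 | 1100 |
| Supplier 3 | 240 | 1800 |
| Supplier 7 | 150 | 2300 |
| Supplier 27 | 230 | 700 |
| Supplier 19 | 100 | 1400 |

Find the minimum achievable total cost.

Fill from the cheapest provider first.
Take 1400 from Supplier 19 at 100 — need 1800 more.
Supplier 9 (110): use full 1100 — 700 hours to go.
Supplier 7 (150): take the remaining 700 — done.
Supplier 27, Supplier 3: unused.
Cost = 1400×100 + 1100×110 + 700×150 = 366000.

366000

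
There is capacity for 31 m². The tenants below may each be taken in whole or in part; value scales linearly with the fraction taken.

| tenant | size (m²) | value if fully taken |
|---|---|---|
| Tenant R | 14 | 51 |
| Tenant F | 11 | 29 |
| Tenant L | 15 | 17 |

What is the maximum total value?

Sort by value density: Tenant R 51/14≈3.64, Tenant F 29/11≈2.64, Tenant L 17/15≈1.13.
All 14 m² of Tenant R fit (value 51) — 17 remain.
All 11 m² of Tenant F fit (value 29) — 6 remain.
6 m² left: a 6/15 share of Tenant L gives 17×6/15 = 6.8.
Total value = 86.8.

86.8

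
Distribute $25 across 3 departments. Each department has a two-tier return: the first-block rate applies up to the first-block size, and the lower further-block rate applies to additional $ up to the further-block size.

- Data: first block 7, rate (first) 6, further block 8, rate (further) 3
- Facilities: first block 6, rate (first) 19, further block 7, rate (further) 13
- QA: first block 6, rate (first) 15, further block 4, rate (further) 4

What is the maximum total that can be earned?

331

Treat each block as its own option and order by rate: Facilities/first 19 > QA/first 15 > Facilities/second 13 > Data/first 6 > QA/second 4 > Data/second 3.
Fill Facilities first block (6 at 19) — 19 left.
QA/first (15): +6 — 13 left.
Fill Facilities second block (7 at 13) — 6 left.
6 remain; put them into Data first at 6.
Total = 19×6 + 15×6 + 13×7 + 6×6 = 331.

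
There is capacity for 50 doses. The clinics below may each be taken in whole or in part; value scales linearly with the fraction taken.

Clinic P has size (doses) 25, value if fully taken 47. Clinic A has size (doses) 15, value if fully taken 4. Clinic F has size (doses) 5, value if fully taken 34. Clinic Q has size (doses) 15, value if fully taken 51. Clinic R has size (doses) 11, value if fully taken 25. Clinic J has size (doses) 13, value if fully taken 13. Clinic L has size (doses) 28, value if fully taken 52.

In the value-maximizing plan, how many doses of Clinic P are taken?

19

Best value per unit of size first: Clinic F 34/5≈6.8, Clinic Q 51/15≈3.4, Clinic R 25/11≈2.27, Clinic P 47/25≈1.88, Clinic L 52/28≈1.86, Clinic J 13/13≈1, Clinic A 4/15≈0.267.
Take all of Clinic F (5 doses, value 34) → 45 doses left.
Take all of Clinic Q (15 doses, value 51) → 30 doses left.
Clinic R: take in full, 11 doses for value 25 → 19 left.
19 doses left: a 19/25 share of Clinic P gives 47×19/25 = 35.72.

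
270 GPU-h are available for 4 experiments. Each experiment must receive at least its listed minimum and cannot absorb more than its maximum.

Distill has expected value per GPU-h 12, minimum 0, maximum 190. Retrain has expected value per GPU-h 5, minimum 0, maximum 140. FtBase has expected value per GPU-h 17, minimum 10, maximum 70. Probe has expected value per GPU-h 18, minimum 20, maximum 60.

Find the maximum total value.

Meeting every minimum uses 0+0+10+20 = 30 GPU-h, leaving 240.
Order the experiments by expected value per GPU-h: Probe 18 > FtBase 17 > Distill 12 > Retrain 5.
Probe takes 40 more to reach its cap of 60 ; 200 left.
FtBase takes 60 more to reach its cap of 70 ; 140 left.
Only 140 left; Distill takes them to reach 140.
Total = 12×140 + 17×70 + 18×60 = 3950.

3950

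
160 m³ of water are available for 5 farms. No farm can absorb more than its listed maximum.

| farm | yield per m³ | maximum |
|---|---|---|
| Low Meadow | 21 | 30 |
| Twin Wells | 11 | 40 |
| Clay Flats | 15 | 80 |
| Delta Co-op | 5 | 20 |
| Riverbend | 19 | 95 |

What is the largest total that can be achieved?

2960

Order the farms by yield per m³: Low Meadow 21 > Riverbend 19 > Clay Flats 15 > Twin Wells 11 > Delta Co-op 5.
Low Meadow: +30 to 30 (cap) ; 130 left.
Give Riverbend 95 to hit its cap of 95 ; 35 left.
Only 35 left; Clay Flats takes them to reach 35.
Total = 21×30 + 15×35 + 19×95 = 2960.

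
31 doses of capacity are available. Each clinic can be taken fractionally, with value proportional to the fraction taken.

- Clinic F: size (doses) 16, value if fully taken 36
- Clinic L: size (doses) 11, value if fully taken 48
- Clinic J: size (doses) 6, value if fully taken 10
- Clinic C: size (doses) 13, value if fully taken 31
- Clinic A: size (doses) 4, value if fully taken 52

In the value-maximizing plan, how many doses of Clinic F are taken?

3

Best value per unit of size first: Clinic A 52/4≈13, Clinic L 48/11≈4.36, Clinic C 31/13≈2.38, Clinic F 36/16≈2.25, Clinic J 10/6≈1.67.
All 4 doses of Clinic A fit (value 52) — 27 remain.
Clinic L: take in full, 11 doses for value 48 — 16 left.
Take all of Clinic C (13 doses, value 31) — 3 doses left.
Only 3 doses remain; take 3/16 of Clinic F for value 36×3/16 = 6.75.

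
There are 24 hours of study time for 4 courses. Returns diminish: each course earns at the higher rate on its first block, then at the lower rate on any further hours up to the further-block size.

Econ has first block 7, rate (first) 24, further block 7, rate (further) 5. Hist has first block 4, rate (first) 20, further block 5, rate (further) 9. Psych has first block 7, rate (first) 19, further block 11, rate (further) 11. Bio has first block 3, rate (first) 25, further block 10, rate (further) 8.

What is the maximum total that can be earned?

489

Rank every tier by rate: Bio/tier1 25 > Econ/tier1 24 > Hist/tier1 20 > Psych/tier1 19 > Psych/tier2 11 > Hist/tier2 9 > Bio/tier2 8 > Econ/tier2 5.
Bio/tier1 (25): +3 ; 21 left.
Econ tier1 at 24: fill all 7 ; 14 left.
Hist tier1 at 20: fill all 4 ; 10 left.
Psych/tier1 (19): +7 ; 3 left.
3 remain; put them into Psych tier2 at 11.
Total = 25×3 + 24×7 + 20×4 + 19×7 + 11×3 = 489.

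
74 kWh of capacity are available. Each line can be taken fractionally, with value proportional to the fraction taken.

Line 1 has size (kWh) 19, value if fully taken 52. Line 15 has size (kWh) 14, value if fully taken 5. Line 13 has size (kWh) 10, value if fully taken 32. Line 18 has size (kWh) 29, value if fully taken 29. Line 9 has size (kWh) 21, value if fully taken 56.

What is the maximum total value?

Rank by value-to-size ratio: Line 13 32/10≈3.2, Line 1 52/19≈2.74, Line 9 56/21≈2.67, Line 18 29/29≈1, Line 15 5/14≈0.357.
All 10 kWh of Line 13 fit (value 32) → 64 remain.
Take all of Line 1 (19 kWh, value 52) → 45 kWh left.
Line 9: take in full, 21 kWh for value 56 → 24 left.
Only 24 kWh remain; take 24/29 of Line 18 for value 29×24/29 = 24.
Total value = 164.

164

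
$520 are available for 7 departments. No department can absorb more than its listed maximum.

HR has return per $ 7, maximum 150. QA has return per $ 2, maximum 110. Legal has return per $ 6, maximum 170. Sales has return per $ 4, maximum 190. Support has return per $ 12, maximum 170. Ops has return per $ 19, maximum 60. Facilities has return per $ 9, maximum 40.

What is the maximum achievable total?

Highest return per $ first: Ops 19 > Support 12 > Facilities 9 > HR 7 > Legal 6 > Sales 4 > QA 2.
Ops: +60 to 60 (cap) → 460 left.
Give Support 170 to hit its cap of 170 → 290 left.
Facilities: +40 to 40 (cap) → 250 left.
Give HR 150 to hit its cap of 150 → 100 left.
Only 100 left; Legal takes them to reach 100.
Total = 7×150 + 6×100 + 12×170 + 19×60 + 9×40 = 5190.

5190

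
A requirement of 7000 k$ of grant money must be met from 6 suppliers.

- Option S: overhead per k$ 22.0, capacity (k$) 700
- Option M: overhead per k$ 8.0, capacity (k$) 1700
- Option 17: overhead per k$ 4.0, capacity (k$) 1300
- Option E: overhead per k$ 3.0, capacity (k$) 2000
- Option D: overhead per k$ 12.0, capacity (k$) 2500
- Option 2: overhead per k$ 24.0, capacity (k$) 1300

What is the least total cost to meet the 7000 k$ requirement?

48800

Cheapest first:
Option E (3.0): use full 2000 ; 5000 k$ to go.
Take 1300 from Option 17 at 4.0 ; need 3700 more.
Option M (8.0): use full 1700 ; 2000 k$ to go.
Take 2000 from Option D at 12.0 to finish.
Option S, Option 2: unused.
Cost = 2000×3.0 + 1300×4.0 + 1700×8.0 + 2000×12.0 = 48800.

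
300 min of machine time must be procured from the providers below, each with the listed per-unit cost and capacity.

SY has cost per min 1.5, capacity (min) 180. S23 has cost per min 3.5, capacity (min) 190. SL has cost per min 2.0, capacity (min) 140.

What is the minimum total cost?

510

Cheapest first:
SY at 1.5: take all 180 min → 120 still needed.
SL (2.0): take the remaining 120 → done.
S23: unused.
Cost = 180×1.5 + 120×2.0 = 510.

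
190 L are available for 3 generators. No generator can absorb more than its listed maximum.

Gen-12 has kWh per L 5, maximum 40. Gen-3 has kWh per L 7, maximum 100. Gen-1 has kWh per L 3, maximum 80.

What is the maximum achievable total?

1050

Highest kWh per L first: Gen-3 7 > Gen-12 5 > Gen-1 3.
Gen-3 takes 100 to reach its cap of 100 → 90 left.
Gen-12 takes 40 to reach its cap of 40 → 50 left.
Only 50 left; Gen-1 takes them to reach 50.
Total = 5×40 + 7×100 + 3×50 = 1050.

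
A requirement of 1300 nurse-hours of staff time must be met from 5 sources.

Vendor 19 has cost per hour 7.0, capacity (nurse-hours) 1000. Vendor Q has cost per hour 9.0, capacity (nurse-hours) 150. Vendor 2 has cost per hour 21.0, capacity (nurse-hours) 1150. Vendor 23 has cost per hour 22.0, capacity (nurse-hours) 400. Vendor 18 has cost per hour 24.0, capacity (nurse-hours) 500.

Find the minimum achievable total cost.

11500

Cheapest first:
Vendor 19 (7.0): use full 1000 — 300 nurse-hours to go.
Vendor Q (9.0): use full 150 — 150 nurse-hours to go.
Take 150 from Vendor 2 at 21.0 to finish.
Vendor 23, Vendor 18: unused.
Cost = 1000×7.0 + 150×9.0 + 150×21.0 = 11500.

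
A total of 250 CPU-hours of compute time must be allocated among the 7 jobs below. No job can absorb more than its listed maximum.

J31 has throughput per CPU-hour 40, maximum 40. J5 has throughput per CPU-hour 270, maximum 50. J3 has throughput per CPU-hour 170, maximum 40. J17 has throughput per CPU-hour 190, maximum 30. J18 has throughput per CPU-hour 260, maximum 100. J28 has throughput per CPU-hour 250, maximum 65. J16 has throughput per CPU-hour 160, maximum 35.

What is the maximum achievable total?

62300

Order the jobs by throughput per CPU-hour: J5 270 > J18 260 > J28 250 > J17 190 > J3 170 > J16 160 > J31 40.
Give J5 50 to hit its cap of 50 ; 200 left.
J18 takes 100 to reach its cap of 100 ; 100 left.
Give J28 65 to hit its cap of 65 ; 35 left.
Give J17 30 to hit its cap of 30 ; 5 left.
J3: +5 (room for 40) → 5. Pool exhausted.
Total = 270×50 + 170×5 + 190×30 + 260×100 + 250×65 = 62300.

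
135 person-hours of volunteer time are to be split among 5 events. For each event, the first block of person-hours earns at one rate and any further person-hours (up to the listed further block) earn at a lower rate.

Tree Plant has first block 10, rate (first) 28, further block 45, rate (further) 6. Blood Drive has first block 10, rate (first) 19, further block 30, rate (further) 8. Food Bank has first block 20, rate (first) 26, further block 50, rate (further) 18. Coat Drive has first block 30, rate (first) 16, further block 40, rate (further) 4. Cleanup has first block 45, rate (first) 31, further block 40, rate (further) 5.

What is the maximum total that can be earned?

Rank every tier by rate: Cleanup/T1 31 > Tree Plant/T1 28 > Food Bank/T1 26 > Blood Drive/T1 19 > Food Bank/T2 18 > Coat Drive/T1 16 > Blood Drive/T2 8 > Tree Plant/T2 6 > Cleanup/T2 5 > Coat Drive/T2 4.
Cleanup T1 at 31: fill all 45 ; 90 left.
Tree Plant T1 at 28: fill all 10 ; 80 left.
Food Bank/T1 (26): +20 ; 60 left.
Blood Drive/T1 (19): +10 ; 50 left.
Fill Food Bank T2 block (50 at 18) ; 0 left.
Total = 31×45 + 28×10 + 26×20 + 19×10 + 18×50 = 3285.

3285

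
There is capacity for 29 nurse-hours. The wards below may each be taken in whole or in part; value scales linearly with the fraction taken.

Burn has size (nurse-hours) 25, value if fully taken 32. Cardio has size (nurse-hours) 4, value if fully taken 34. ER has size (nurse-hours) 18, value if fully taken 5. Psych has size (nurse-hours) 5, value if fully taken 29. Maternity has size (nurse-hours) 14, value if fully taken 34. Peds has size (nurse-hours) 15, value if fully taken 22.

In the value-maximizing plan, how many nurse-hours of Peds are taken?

6

Rank by value-to-size ratio: Cardio 34/4≈8.5, Psych 29/5≈5.8, Maternity 34/14≈2.43, Peds 22/15≈1.47, Burn 32/25≈1.28, ER 5/18≈0.278.
Take all of Cardio (4 nurse-hours, value 34) → 25 nurse-hours left.
All 5 nurse-hours of Psych fit (value 29) → 20 remain.
All 14 nurse-hours of Maternity fit (value 34) → 6 remain.
6 nurse-hours left: a 6/15 share of Peds gives 22×6/15 = 8.8.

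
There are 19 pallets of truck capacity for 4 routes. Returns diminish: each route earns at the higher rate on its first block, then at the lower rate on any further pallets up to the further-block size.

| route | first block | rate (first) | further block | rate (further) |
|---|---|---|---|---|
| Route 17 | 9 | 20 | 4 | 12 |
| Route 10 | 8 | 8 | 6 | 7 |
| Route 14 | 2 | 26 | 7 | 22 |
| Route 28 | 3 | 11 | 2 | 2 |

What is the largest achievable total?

398

Treat each block as its own option and order by rate: Route 14/first 26 > Route 14/second 22 > Route 17/first 20 > Route 17/second 12 > Route 28/first 11 > Route 10/first 8 > Route 10/second 7 > Route 28/second 2.
Route 14 first at 26: fill all 2 ; 17 left.
Route 14/second (22): +7 ; 10 left.
Fill Route 17 first block (9 at 20) ; 1 left.
1 remain; put them into Route 17 second at 12.
Total = 26×2 + 22×7 + 20×9 + 12×1 = 398.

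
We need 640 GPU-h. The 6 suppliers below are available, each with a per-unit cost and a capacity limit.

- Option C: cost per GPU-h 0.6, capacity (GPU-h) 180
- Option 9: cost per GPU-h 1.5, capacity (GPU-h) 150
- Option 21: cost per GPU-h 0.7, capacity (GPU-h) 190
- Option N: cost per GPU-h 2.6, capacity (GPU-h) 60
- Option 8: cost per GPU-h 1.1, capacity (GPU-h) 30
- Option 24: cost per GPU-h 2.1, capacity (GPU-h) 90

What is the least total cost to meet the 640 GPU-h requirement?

Use suppliers in increasing cost order.
Option C at 0.6: take all 180 GPU-h — 460 still needed.
Option 21 at 0.7: take all 190 GPU-h — 270 still needed.
Option 8 (1.1): use full 30 — 240 GPU-h to go.
Take 150 from Option 9 at 1.5 — need 90 more.
Take 90 from Option 24 at 2.1 — need 0 more.
Option N: unused.
Cost = 180×0.6 + 190×0.7 + 30×1.1 + 150×1.5 + 90×2.1 = 688.

688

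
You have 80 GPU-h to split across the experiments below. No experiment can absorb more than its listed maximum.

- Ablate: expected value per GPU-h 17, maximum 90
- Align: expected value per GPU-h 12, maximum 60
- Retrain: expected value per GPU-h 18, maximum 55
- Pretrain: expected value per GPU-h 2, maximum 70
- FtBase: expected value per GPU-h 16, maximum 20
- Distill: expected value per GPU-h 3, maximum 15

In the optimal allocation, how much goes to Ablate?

Order the experiments by expected value per GPU-h: Retrain 18 > Ablate 17 > FtBase 16 > Align 12 > Distill 3 > Pretrain 2.
Retrain takes 55 to reach its cap of 55 → 25 left.
Ablate: +25 (room for 90) → 25. Pool exhausted.

25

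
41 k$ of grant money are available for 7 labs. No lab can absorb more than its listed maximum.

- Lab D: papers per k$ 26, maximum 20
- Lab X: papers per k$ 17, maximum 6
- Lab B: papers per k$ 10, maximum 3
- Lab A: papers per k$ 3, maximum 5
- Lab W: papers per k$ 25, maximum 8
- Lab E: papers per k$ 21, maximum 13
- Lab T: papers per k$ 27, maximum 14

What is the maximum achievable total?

1073

Rank by papers per k$: Lab T 27 > Lab D 26 > Lab W 25 > Lab E 21 > Lab X 17 > Lab B 10 > Lab A 3.
Give Lab T 14 to hit its cap of 14 ; 27 left.
Lab D takes 20 to reach its cap of 20 ; 7 left.
Lab W: +7 (room for 8) → 7. Pool exhausted.
Total = 26×20 + 25×7 + 27×14 = 1073.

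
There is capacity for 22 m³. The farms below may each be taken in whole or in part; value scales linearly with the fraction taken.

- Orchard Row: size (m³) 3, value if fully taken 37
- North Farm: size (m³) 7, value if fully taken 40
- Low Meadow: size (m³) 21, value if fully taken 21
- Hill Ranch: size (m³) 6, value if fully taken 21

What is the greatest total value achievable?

104

Sort by value density: Orchard Row 37/3≈12.3, North Farm 40/7≈5.71, Hill Ranch 21/6≈3.5, Low Meadow 21/21≈1.
Take all of Orchard Row (3 m³, value 37) — 19 m³ left.
North Farm: take in full, 7 m³ for value 40 — 12 left.
All 6 m³ of Hill Ranch fit (value 21) — 6 remain.
6 m³ left: a 6/21 share of Low Meadow gives 21×6/21 = 6.
Total value = 104.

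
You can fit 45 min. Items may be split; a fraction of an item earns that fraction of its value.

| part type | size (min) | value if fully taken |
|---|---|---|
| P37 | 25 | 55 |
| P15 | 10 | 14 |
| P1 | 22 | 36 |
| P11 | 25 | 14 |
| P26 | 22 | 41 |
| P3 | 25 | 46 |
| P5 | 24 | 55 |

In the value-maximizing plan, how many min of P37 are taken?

Sort by value density: P5 55/24≈2.29, P37 55/25≈2.2, P26 41/22≈1.86, P3 46/25≈1.84, P1 36/22≈1.64, P15 14/10≈1.4, P11 14/25≈0.56.
All 24 min of P5 fit (value 55) → 21 remain.
Fill the last 21 min with part of P37: 21/25 of it earns 46.2.

21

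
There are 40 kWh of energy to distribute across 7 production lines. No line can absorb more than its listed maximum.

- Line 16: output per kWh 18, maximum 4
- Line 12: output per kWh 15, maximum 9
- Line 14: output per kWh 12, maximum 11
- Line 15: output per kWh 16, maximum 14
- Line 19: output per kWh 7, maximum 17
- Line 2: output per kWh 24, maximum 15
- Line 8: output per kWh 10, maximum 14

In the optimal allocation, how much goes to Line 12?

7

Rank by output per kWh: Line 2 24 > Line 16 18 > Line 15 16 > Line 12 15 > Line 14 12 > Line 8 10 > Line 19 7.
Line 2 takes 15 to reach its cap of 15 ; 25 left.
Line 16: +4 to 4 (cap) ; 21 left.
Give Line 15 14 to hit its cap of 14 ; 7 left.
Line 12: +7 (room for 9) → 7. Pool exhausted.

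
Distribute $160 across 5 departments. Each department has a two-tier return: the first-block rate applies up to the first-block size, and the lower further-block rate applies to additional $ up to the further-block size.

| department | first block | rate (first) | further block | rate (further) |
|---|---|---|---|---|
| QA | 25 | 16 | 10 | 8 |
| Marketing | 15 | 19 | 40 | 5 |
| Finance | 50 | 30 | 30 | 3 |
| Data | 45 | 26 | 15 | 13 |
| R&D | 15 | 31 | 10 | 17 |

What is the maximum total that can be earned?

3990

Order all 10 blocks by rate: R&D/T1 31 > Finance/T1 30 > Data/T1 26 > Marketing/T1 19 > R&D/T2 17 > QA/T1 16 > Data/T2 13 > QA/T2 8 > Marketing/T2 5 > Finance/T2 3.
R&D T1 at 31: fill all 15 → 145 left.
Fill Finance T1 block (50 at 30) → 95 left.
Data/T1 (26): +45 → 50 left.
Marketing T1 at 19: fill all 15 → 35 left.
R&D T2 at 17: fill all 10 → 25 left.
QA/T1 (16): +25 → 0 left.
Total = 31×15 + 30×50 + 26×45 + 19×15 + 17×10 + 16×25 = 3990.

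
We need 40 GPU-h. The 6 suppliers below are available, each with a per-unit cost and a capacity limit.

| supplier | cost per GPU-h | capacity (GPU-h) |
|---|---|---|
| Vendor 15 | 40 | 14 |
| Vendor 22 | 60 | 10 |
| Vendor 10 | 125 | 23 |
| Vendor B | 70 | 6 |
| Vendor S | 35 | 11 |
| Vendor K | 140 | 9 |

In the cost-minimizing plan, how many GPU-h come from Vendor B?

Use suppliers in increasing cost order.
Take 11 from Vendor S at 35 → need 29 more.
Take 14 from Vendor 15 at 40 → need 15 more.
Vendor 22 at 60: take all 10 GPU-h → 5 still needed.
Vendor B at 70: take 5 of its 6 → requirement met.
Vendor 10, Vendor K: unused.

5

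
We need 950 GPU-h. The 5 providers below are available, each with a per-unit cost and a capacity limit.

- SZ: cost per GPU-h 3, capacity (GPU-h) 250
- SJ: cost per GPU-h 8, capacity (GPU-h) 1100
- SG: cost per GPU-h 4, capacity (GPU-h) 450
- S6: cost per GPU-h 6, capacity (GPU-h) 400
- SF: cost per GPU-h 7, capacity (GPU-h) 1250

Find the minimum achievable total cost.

Cheapest first:
SZ at 3: take all 250 GPU-h — 700 still needed.
SG (4): use full 450 — 250 GPU-h to go.
S6 at 6: take 250 of its 400 — requirement met.
SF, SJ: unused.
Cost = 250×3 + 450×4 + 250×6 = 4050.

4050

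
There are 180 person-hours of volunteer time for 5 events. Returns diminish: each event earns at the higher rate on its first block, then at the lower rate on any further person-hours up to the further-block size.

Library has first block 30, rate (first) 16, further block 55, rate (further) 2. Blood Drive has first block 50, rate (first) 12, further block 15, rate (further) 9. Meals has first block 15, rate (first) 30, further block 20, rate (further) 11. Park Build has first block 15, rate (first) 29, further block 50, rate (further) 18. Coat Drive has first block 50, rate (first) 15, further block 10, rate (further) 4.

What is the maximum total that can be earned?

3255

Rank every tier by rate: Meals/T1 30 > Park Build/T1 29 > Park Build/T2 18 > Library/T1 16 > Coat Drive/T1 15 > Blood Drive/T1 12 > Meals/T2 11 > Blood Drive/T2 9 > Coat Drive/T2 4 > Library/T2 2.
Meals/T1 (30): +15 → 165 left.
Park Build/T1 (29): +15 → 150 left.
Park Build T2 at 18: fill all 50 → 100 left.
Library/T1 (16): +30 → 70 left.
Coat Drive/T1 (15): +50 → 20 left.
Blood Drive T1 at 12: only 20 left, fill 20.
Total = 30×15 + 29×15 + 18×50 + 16×30 + 15×50 + 12×20 = 3255.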